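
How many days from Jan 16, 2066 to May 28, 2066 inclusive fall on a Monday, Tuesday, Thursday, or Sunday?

Jan 16, 2066 is a Saturday.
The range spans 133 days (inclusive of both endpoints).
133 = 7 × 19, so the span is exactly 19 full weeks.
Each full week contributes 4 days from the set (Mon, Tue, Thu, Sun): 19 × 4 = 76.

76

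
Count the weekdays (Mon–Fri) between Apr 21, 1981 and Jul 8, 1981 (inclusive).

57 weekdays

Apr 21, 1981 is a Tuesday.
The range spans 79 days (inclusive of both endpoints).
79 = 7 × 11 + 2, so there are 11 full weeks plus 2 extra days.
Each full week contributes 5 weekdays (Mon–Fri): 11 × 5 = 55.
The 2 extra days are Tuesday, Wednesday — 2 of them qualify.
Total: 55 + 2 = 57.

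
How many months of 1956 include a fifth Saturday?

A month has five Saturdays exactly when Saturday falls within its first (length − 28) days.
Jan: 31 days, starts Sun → 5 of Sun, Mon, Tue
Feb: 29 days, starts Wed → 5 of Wed
Mar: 31 days, starts Thu → 5 of Thu, Fri, Sat ✓
Apr: 30 days, starts Sun → 5 of Sun, Mon
May: 31 days, starts Tue → 5 of Tue, Wed, Thu
Jun: 30 days, starts Fri → 5 of Fri, Sat ✓
Jul: 31 days, starts Sun → 5 of Sun, Mon, Tue
Aug: 31 days, starts Wed → 5 of Wed, Thu, Fri
Sep: 30 days, starts Sat → 5 of Sat, Sun ✓
Oct: 31 days, starts Mon → 5 of Mon, Tue, Wed
Nov: 30 days, starts Thu → 5 of Thu, Fri
Dec: 31 days, starts Sat → 5 of Sat, Sun, Mon ✓
Months with five Saturdays: Mar, Jun, Sep, Dec.

4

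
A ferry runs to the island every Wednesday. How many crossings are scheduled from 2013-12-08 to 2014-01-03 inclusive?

2013-12-08 is a Sunday.
From 2013-12-08 to 2014-01-03 is 27 days inclusive.
27 = 7 × 3 + 6, so there are 3 full weeks plus 6 extra days.
Each full week contributes one Wednesday: 3 so far.
The 6 extra days are Sunday, Monday, Tuesday, Wednesday, Thursday, Friday — 1 of them qualifies.
Total: 3 + 1 = 4.

4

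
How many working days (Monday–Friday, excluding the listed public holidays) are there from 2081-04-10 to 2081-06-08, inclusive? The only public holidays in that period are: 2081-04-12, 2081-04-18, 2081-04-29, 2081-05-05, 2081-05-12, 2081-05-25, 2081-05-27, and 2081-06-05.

36

2081-04-10 is a Thursday.
The range spans 60 days (inclusive of both endpoints).
60 = 7 × 8 + 4, so there are 8 full weeks plus 4 extra days.
Each full week contributes 5 weekdays (Mon–Fri): 8 × 5 = 40.
The 4 extra days are Thursday, Friday, Saturday, Sunday — 2 of them qualify.
Total: 40 + 2 = 42.
Holidays: 2081-04-12 (Sat); 2081-04-18 (Fri); 2081-04-29 (Tue); 2081-05-05 (Mon); 2081-05-12 (Mon); 2081-05-25 (Sun); 2081-05-27 (Tue); 2081-06-05 (Thu).
6 of the 8 holidays fall on weekdays; the rest are weekends and were already excluded.
Business days: 42 − 6 = 36.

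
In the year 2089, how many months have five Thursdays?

A month has five Thursdays exactly when Thursday falls within its first (length − 28) days.
Jan: 31 days, starts Sat → 5 of Sat, Sun, Mon
Feb: 28 days, starts Tue → 5 of (none)
Mar: 31 days, starts Tue → 5 of Tue, Wed, Thu ✓
Apr: 30 days, starts Fri → 5 of Fri, Sat
May: 31 days, starts Sun → 5 of Sun, Mon, Tue
Jun: 30 days, starts Wed → 5 of Wed, Thu ✓
Jul: 31 days, starts Fri → 5 of Fri, Sat, Sun
Aug: 31 days, starts Mon → 5 of Mon, Tue, Wed
Sep: 30 days, starts Thu → 5 of Thu, Fri ✓
Oct: 31 days, starts Sat → 5 of Sat, Sun, Mon
Nov: 30 days, starts Tue → 5 of Tue, Wed
Dec: 31 days, starts Thu → 5 of Thu, Fri, Sat ✓
Months with five Thursdays: Mar, Jun, Sep, Dec.

4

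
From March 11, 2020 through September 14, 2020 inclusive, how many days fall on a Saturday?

27 Saturdays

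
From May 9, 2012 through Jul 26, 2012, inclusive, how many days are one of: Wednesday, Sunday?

23

May 9, 2012 is a Wednesday.
The range spans 79 days (inclusive of both endpoints).
79 = 7 × 11 + 2, so there are 11 full weeks plus 2 extra days.
Each full week contributes 2 days from the set (Wed, Sun): 11 × 2 = 22.
The 2 extra days are Wednesday, Thursday — 1 of them qualifies.
Total: 22 + 1 = 23.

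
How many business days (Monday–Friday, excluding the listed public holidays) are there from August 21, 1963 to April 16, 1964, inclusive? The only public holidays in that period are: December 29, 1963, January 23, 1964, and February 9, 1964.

August 21, 1963 is a Wednesday.
From August 21, 1963 to April 16, 1964 is 240 days inclusive.
240 = 7 × 34 + 2, so there are 34 full weeks plus 2 extra days.
Each full week contributes 5 weekdays (Mon–Fri): 34 × 5 = 170.
The 2 extra days are Wed, Thu — 2 of them qualify.
Total: 170 + 2 = 172.
Holidays: December 29, 1963 (Sun); January 23, 1964 (Thu); February 9, 1964 (Sun).
1 of the 3 holidays fall on weekdays; the rest are weekends and were already excluded.
Business days: 172 − 1 = 171.

171 business days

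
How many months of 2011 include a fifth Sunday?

A month has five Sundays exactly when Sunday falls within its first (length − 28) days.
Jan: 31 days, starts Sat → 5 of Sat, Sun, Mon ✓
Feb: 28 days, starts Tue → 5 of (none)
Mar: 31 days, starts Tue → 5 of Tue, Wed, Thu
Apr: 30 days, starts Fri → 5 of Fri, Sat
May: 31 days, starts Sun → 5 of Sun, Mon, Tue ✓
Jun: 30 days, starts Wed → 5 of Wed, Thu
Jul: 31 days, starts Fri → 5 of Fri, Sat, Sun ✓
Aug: 31 days, starts Mon → 5 of Mon, Tue, Wed
Sep: 30 days, starts Thu → 5 of Thu, Fri
Oct: 31 days, starts Sat → 5 of Sat, Sun, Mon ✓
Nov: 30 days, starts Tue → 5 of Tue, Wed
Dec: 31 days, starts Thu → 5 of Thu, Fri, Sat
Months with five Sundays: Jan, May, Jul, Oct.

4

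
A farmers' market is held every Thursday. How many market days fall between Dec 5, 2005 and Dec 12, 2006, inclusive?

53

Dec 5, 2005 is a Monday.
From Dec 5, 2005 to Dec 12, 2006 is 373 days inclusive.
373 = 7 × 53 + 2, so there are 53 full weeks plus 2 extra days.
Each full week contributes one Thursday: 53 so far.
The 2 extra days are Mon, Tue — none qualify.
Total: 53 + 0 = 53.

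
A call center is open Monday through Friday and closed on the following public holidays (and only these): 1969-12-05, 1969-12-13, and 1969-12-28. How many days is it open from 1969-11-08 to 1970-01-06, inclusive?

1969-11-08 is a Saturday.
From 1969-11-08 to 1970-01-06 is 60 days inclusive.
60 = 7 × 8 + 4, so there are 8 full weeks plus 4 extra days.
Each full week contributes 5 weekdays (Mon–Fri): 8 × 5 = 40.
The 4 extra days are Sat, Sun, Mon, Tue — 2 of them qualify.
Total: 40 + 2 = 42.
Holidays: 1969-12-05 (Fri); 1969-12-13 (Sat); 1969-12-28 (Sun).
1 of the 3 holidays fall on weekdays; the rest are weekends and were already excluded.
Business days: 42 − 1 = 41.

41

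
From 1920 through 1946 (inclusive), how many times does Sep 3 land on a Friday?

Day of week of September 3 in each year:
1920: Fri ✓, 1921: Sat, 1922: Sun, 1923: Mon, 1924: Wed, 1925: Thu, 1926: Fri ✓, 1927: Sat, 1928: Mon, 1929: Tue, 1930: Wed, 1931: Thu, 1932: Sat, 1933: Sun, 1934: Mon, 1935: Tue, 1936: Thu, 1937: Fri ✓, 1938: Sat, 1939: Sun, 1940: Tue, 1941: Wed, 1942: Thu, 1943: Fri ✓, 1944: Sun, 1945: Mon, 1946: Tue
Fridays: 1920, 1926, 1937, 1943.

4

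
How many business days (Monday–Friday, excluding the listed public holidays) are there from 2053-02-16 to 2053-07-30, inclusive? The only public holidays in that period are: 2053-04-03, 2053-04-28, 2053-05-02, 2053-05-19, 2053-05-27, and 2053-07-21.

2053-02-16 is a Sunday.
The range spans 165 days (inclusive of both endpoints).
165 = 7 × 23 + 4, so there are 23 full weeks plus 4 extra days.
Each full week contributes 5 weekdays (Mon–Fri): 23 × 5 = 115.
The 4 extra days are Sun, Mon, Tue, Wed — 3 of them qualify.
Total: 115 + 3 = 118.
Holidays: 2053-04-03 (Thu); 2053-04-28 (Mon); 2053-05-02 (Fri); 2053-05-19 (Mon); 2053-05-27 (Tue); 2053-07-21 (Mon).
All 6 holidays fall on weekdays, so subtract 6.
Business days: 118 − 6 = 112.

112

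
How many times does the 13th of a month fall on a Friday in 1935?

2

The 13th falls on a Friday when the month's 13th has weekday Fri.
Jan 13 is Sun; Feb 13 is Wed; Mar 13 is Wed; Apr 13 is Sat; May 13 is Mon; Jun 13 is Thu; Jul 13 is Sat; Aug 13 is Tue; Sep 13 is Fri ✓; Oct 13 is Sun; Nov 13 is Wed; Dec 13 is Fri ✓.
Friday the 13ths: Sep, Dec.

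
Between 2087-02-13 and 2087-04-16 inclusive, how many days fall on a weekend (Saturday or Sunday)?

18

2087-02-13 is a Thursday.
That's 63 days from start to end, counting both.
63 = 7 × 9, so the span is exactly 9 full weeks.
Each full week contributes 2 weekend days (Sat, Sun): 9 × 2 = 18.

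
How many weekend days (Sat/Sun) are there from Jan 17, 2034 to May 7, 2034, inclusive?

32

Jan 17, 2034 is a Tuesday.
That's 111 days from start to end, counting both.
111 = 7 × 15 + 6, so there are 15 full weeks plus 6 extra days.
Each full week contributes 2 weekend days (Sat, Sun): 15 × 2 = 30.
The 6 extra days are Tuesday, Wednesday, Thursday, Friday, Saturday, Sunday — 2 of them qualify.
Total: 30 + 2 = 32.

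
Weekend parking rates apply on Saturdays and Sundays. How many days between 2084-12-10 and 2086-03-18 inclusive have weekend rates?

2084-12-10 is a Sunday.
From 2084-12-10 to 2086-03-18 is 464 days inclusive.
464 = 7 × 66 + 2, so there are 66 full weeks plus 2 extra days.
Each full week contributes 2 weekend days (Sat, Sun): 66 × 2 = 132.
The 2 extra days are Sun, Mon — 1 of them qualifies.
Total: 132 + 1 = 133.

133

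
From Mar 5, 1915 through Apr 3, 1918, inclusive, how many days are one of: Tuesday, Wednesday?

322

Mar 5, 1915 is a Friday.
The range spans 1126 days (inclusive of both endpoints).
1126 = 7 × 160 + 6, so there are 160 full weeks plus 6 extra days.
Each full week contributes 2 days from the set (Tue, Wed): 160 × 2 = 320.
The 6 extra days are Friday, Saturday, Sunday, Monday, Tuesday, Wednesday — 2 of them qualify.
Total: 320 + 2 = 322.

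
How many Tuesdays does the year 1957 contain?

1957-01-01 is a Tuesday.
From 1957-01-01 to 1957-12-31 is 365 days inclusive.
365 = 7 × 52 + 1, so there are 52 full weeks plus 1 extra day.
Each full week contributes one Tuesday: 52 so far.
The 1 extra day is Tuesday — 1 of them qualifies.
Total: 52 + 1 = 53.

53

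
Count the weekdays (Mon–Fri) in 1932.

261 weekdays

Jan 1, 1932 is a Friday.
That's 366 days from start to end, counting both.
366 = 7 × 52 + 2, so there are 52 full weeks plus 2 extra days.
Each full week contributes 5 weekdays (Mon–Fri): 52 × 5 = 260.
The 2 extra days are Fri, Sat — 1 of them qualifies.
Total: 260 + 1 = 261.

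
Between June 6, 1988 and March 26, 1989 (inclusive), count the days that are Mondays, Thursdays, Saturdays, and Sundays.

June 6, 1988 is a Monday.
That's 294 days from start to end, counting both.
294 = 7 × 42, so the span is exactly 42 full weeks.
Each full week contributes 4 days from the set (Mon, Thu, Sat, Sun): 42 × 4 = 168.

168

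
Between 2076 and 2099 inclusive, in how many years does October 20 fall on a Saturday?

3

Day of week of October 20 in each year:
2076: Tue, 2077: Wed, 2078: Thu, 2079: Fri, 2080: Sun, 2081: Mon, 2082: Tue, 2083: Wed, 2084: Fri, 2085: Sat ✓, 2086: Sun, 2087: Mon, 2088: Wed, 2089: Thu, 2090: Fri, 2091: Sat ✓, 2092: Mon, 2093: Tue, 2094: Wed, 2095: Thu, 2096: Sat ✓, 2097: Sun, 2098: Mon, 2099: Tue
Saturdays: 2085, 2091, 2096.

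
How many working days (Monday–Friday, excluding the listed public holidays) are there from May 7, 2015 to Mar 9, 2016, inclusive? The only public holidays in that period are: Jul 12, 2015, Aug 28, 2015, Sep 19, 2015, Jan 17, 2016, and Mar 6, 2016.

219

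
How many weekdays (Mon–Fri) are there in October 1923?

23 weekdays

October 1, 1923 is a Monday.
The range spans 31 days (inclusive of both endpoints).
31 = 7 × 4 + 3, so there are 4 full weeks plus 3 extra days.
Each full week contributes 5 weekdays (Mon–Fri): 4 × 5 = 20.
The 3 extra days are Mon, Tue, Wed — 3 of them qualify.
Total: 20 + 3 = 23.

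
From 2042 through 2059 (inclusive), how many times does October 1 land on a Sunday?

3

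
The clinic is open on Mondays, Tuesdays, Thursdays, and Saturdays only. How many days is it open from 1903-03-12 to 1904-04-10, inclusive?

226

1903-03-12 is a Thursday.
That's 396 days from start to end, counting both.
396 = 7 × 56 + 4, so there are 56 full weeks plus 4 extra days.
Each full week contributes 4 days from the set (Mon, Tue, Thu, Sat): 56 × 4 = 224.
The 4 extra days are Thursday, Friday, Saturday, Sunday — 2 of them qualify.
Total: 224 + 2 = 226.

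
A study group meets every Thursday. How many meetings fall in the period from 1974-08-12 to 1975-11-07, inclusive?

1974-08-12 is a Monday.
From 1974-08-12 to 1975-11-07 is 453 days inclusive.
453 = 7 × 64 + 5, so there are 64 full weeks plus 5 extra days.
Each full week contributes one Thursday: 64 so far.
The 5 extra days are Mon, Tue, Wed, Thu, Fri — 1 of them qualifies.
Total: 64 + 1 = 65.

65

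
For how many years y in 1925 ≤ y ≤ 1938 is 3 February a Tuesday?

2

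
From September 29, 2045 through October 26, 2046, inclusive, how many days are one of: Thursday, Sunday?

112

September 29, 2045 is a Friday.
That's 393 days from start to end, counting both.
393 = 7 × 56 + 1, so there are 56 full weeks plus 1 extra day.
Each full week contributes 2 days from the set (Thu, Sun): 56 × 2 = 112.
The 1 extra day is Friday — none qualify.
Total: 112 + 0 = 112.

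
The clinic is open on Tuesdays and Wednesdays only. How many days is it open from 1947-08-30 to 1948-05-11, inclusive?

73

1947-08-30 is a Saturday.
The range spans 256 days (inclusive of both endpoints).
256 = 7 × 36 + 4, so there are 36 full weeks plus 4 extra days.
Each full week contributes 2 days from the set (Tue, Wed): 36 × 2 = 72.
The 4 extra days are Sat, Sun, Mon, Tue — 1 of them qualifies.
Total: 72 + 1 = 73.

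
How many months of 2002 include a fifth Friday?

A month has five Fridays exactly when Friday falls within its first (length − 28) days.
Jan: 31 days, starts Tue → 5 of Tue, Wed, Thu
Feb: 28 days, starts Fri → 5 of (none)
Mar: 31 days, starts Fri → 5 of Fri, Sat, Sun ✓
Apr: 30 days, starts Mon → 5 of Mon, Tue
May: 31 days, starts Wed → 5 of Wed, Thu, Fri ✓
Jun: 30 days, starts Sat → 5 of Sat, Sun
Jul: 31 days, starts Mon → 5 of Mon, Tue, Wed
Aug: 31 days, starts Thu → 5 of Thu, Fri, Sat ✓
Sep: 30 days, starts Sun → 5 of Sun, Mon
Oct: 31 days, starts Tue → 5 of Tue, Wed, Thu
Nov: 30 days, starts Fri → 5 of Fri, Sat ✓
Dec: 31 days, starts Sun → 5 of Sun, Mon, Tue
Months with five Fridays: Mar, May, Aug, Nov.

4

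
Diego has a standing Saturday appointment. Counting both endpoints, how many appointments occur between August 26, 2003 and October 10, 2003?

August 26, 2003 is a Tuesday.
From August 26, 2003 to October 10, 2003 is 46 days inclusive.
46 = 7 × 6 + 4, so there are 6 full weeks plus 4 extra days.
Each full week contributes one Saturday: 6 so far.
The 4 extra days are Tue, Wed, Thu, Fri — none qualify.
Total: 6 + 0 = 6.

6 Saturdays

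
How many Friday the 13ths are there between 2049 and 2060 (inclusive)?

19

Friday-the-13ths by year:
2049: Aug
2050: May
2051: Jan, Oct
2052: Sep, Dec
2053: Jun
2054: Feb, Mar, Nov
2055: Aug
2056: Oct
2057: Apr, Jul
2058: Sep, Dec
2059: Jun
2060: Feb, Aug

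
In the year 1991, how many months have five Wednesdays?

4

A month has five Wednesdays exactly when Wednesday falls within its first (length − 28) days.
Jan: 31 days, starts Tue → 5 of Tue, Wed, Thu ✓
Feb: 28 days, starts Fri → 5 of (none)
Mar: 31 days, starts Fri → 5 of Fri, Sat, Sun
Apr: 30 days, starts Mon → 5 of Mon, Tue
May: 31 days, starts Wed → 5 of Wed, Thu, Fri ✓
Jun: 30 days, starts Sat → 5 of Sat, Sun
Jul: 31 days, starts Mon → 5 of Mon, Tue, Wed ✓
Aug: 31 days, starts Thu → 5 of Thu, Fri, Sat
Sep: 30 days, starts Sun → 5 of Sun, Mon
Oct: 31 days, starts Tue → 5 of Tue, Wed, Thu ✓
Nov: 30 days, starts Fri → 5 of Fri, Sat
Dec: 31 days, starts Sun → 5 of Sun, Mon, Tue
Months with five Wednesdays: Jan, May, Jul, Oct.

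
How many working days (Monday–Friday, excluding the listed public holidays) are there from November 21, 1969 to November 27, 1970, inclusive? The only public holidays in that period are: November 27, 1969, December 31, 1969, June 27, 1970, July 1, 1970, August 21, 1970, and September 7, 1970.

261 working days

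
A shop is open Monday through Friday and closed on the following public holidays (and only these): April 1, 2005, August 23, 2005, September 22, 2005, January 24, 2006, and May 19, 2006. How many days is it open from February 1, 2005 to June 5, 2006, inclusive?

345

February 1, 2005 is a Tuesday.
From February 1, 2005 to June 5, 2006 is 490 days inclusive.
490 = 7 × 70, so the span is exactly 70 full weeks.
Each full week contributes 5 weekdays (Mon–Fri): 70 × 5 = 350.
Holidays: April 1, 2005 (Fri); August 23, 2005 (Tue); September 22, 2005 (Thu); January 24, 2006 (Tue); May 19, 2006 (Fri).
All 5 holidays fall on weekdays, so subtract 5.
Business days: 350 − 5 = 345.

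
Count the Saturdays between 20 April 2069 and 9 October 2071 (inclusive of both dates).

129

20 April 2069 is a Saturday.
That's 903 days from start to end, counting both.
903 = 7 × 129, so the span is exactly 129 full weeks.
Each full week contributes one Saturday: 129 so far.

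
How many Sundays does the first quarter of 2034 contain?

13

2034-01-01 is a Sunday.
That's 90 days from start to end, counting both.
90 = 7 × 12 + 6, so there are 12 full weeks plus 6 extra days.
Each full week contributes one Sunday: 12 so far.
The 6 extra days are Sun, Mon, Tue, Wed, Thu, Fri — 1 of them qualifies.
Total: 12 + 1 = 13.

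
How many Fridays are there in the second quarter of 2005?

13

Apr 1, 2005 is a Friday.
From Apr 1, 2005 to Jun 30, 2005 is 91 days inclusive.
91 = 7 × 13, so the span is exactly 13 full weeks.
Each full week contributes one Friday: 13 so far.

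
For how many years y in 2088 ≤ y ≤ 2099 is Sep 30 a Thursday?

2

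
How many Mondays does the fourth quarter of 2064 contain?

13

1 October 2064 is a Wednesday.
That's 92 days from start to end, counting both.
92 = 7 × 13 + 1, so there are 13 full weeks plus 1 extra day.
Each full week contributes one Monday: 13 so far.
The 1 extra day is Wed — none qualify.
Total: 13 + 0 = 13.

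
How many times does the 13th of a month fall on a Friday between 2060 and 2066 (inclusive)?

12

Friday-the-13ths by year:
2060: Feb, Aug
2061: May
2062: Jan, Oct
2063: Apr, Jul
2064: Jun
2065: Feb, Mar, Nov
2066: Aug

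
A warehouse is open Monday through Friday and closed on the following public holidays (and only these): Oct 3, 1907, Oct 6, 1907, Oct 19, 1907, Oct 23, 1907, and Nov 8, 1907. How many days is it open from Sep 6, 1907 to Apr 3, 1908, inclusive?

Sep 6, 1907 is a Friday.
The range spans 211 days (inclusive of both endpoints).
211 = 7 × 30 + 1, so there are 30 full weeks plus 1 extra day.
Each full week contributes 5 weekdays (Mon–Fri): 30 × 5 = 150.
The 1 extra day is Friday — 1 of them qualifies.
Total: 150 + 1 = 151.
Holidays: Oct 3, 1907 (Thu); Oct 6, 1907 (Sun); Oct 19, 1907 (Sat); Oct 23, 1907 (Wed); Nov 8, 1907 (Fri).
3 of the 5 holidays fall on weekdays; the rest are weekends and were already excluded.
Business days: 151 − 3 = 148.

148 business days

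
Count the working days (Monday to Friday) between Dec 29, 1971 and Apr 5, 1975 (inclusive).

Dec 29, 1971 is a Wednesday.
That's 1194 days from start to end, counting both.
1194 = 7 × 170 + 4, so there are 170 full weeks plus 4 extra days.
Each full week contributes 5 weekdays (Mon–Fri): 170 × 5 = 850.
The 4 extra days are Wednesday, Thursday, Friday, Saturday — 3 of them qualify.
Total: 850 + 3 = 853.

853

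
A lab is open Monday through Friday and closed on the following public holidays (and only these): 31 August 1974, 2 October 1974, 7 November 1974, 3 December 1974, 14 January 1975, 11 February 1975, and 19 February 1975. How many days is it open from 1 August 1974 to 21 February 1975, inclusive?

141

1 August 1974 is a Thursday.
From 1 August 1974 to 21 February 1975 is 205 days inclusive.
205 = 7 × 29 + 2, so there are 29 full weeks plus 2 extra days.
Each full week contributes 5 weekdays (Mon–Fri): 29 × 5 = 145.
The 2 extra days are Thursday, Friday — 2 of them qualify.
Total: 145 + 2 = 147.
Holidays: 31 August 1974 (Sat); 2 October 1974 (Wed); 7 November 1974 (Thu); 3 December 1974 (Tue); 14 January 1975 (Tue); 11 February 1975 (Tue); 19 February 1975 (Wed).
6 of the 7 holidays fall on weekdays; the rest are weekends and were already excluded.
Business days: 147 − 6 = 141.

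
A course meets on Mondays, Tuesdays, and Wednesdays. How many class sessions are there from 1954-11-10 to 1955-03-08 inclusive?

51

1954-11-10 is a Wednesday.
From 1954-11-10 to 1955-03-08 is 119 days inclusive.
119 = 7 × 17, so the span is exactly 17 full weeks.
Each full week contributes 3 days from the set (Mon, Tue, Wed): 17 × 3 = 51.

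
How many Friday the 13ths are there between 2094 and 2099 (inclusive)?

Friday-the-13ths by year:
2094: Aug
2095: May
2096: Jan, Apr, Jul
2097: Sep, Dec
2098: Jun
2099: Feb, Mar, Nov

11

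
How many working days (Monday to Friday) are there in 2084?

260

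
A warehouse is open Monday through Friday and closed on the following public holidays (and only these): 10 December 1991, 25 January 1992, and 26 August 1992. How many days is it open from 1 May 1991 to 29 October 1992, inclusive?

1 May 1991 is a Wednesday.
That's 548 days from start to end, counting both.
548 = 7 × 78 + 2, so there are 78 full weeks plus 2 extra days.
Each full week contributes 5 weekdays (Mon–Fri): 78 × 5 = 390.
The 2 extra days are Wednesday, Thursday — 2 of them qualify.
Total: 390 + 2 = 392.
Holidays: 10 December 1991 (Tue); 25 January 1992 (Sat); 26 August 1992 (Wed).
2 of the 3 holidays fall on weekdays; the rest are weekends and were already excluded.
Business days: 392 − 2 = 390.

390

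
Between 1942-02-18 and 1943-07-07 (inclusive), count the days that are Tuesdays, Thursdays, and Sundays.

1942-02-18 is a Wednesday.
The range spans 505 days (inclusive of both endpoints).
505 = 7 × 72 + 1, so there are 72 full weeks plus 1 extra day.
Each full week contributes 3 days from the set (Tue, Thu, Sun): 72 × 3 = 216.
The 1 extra day is Wednesday — none qualify.
Total: 216 + 0 = 216.

216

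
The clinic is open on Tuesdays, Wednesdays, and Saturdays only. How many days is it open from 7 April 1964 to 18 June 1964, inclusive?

32

7 April 1964 is a Tuesday.
That's 73 days from start to end, counting both.
73 = 7 × 10 + 3, so there are 10 full weeks plus 3 extra days.
Each full week contributes 3 days from the set (Tue, Wed, Sat): 10 × 3 = 30.
The 3 extra days are Tue, Wed, Thu — 2 of them qualify.
Total: 30 + 2 = 32.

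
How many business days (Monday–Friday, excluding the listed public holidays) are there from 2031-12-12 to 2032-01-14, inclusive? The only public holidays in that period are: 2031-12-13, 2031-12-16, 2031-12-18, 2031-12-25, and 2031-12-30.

2031-12-12 is a Friday.
That's 34 days from start to end, counting both.
34 = 7 × 4 + 6, so there are 4 full weeks plus 6 extra days.
Each full week contributes 5 weekdays (Mon–Fri): 4 × 5 = 20.
The 6 extra days are Fri, Sat, Sun, Mon, Tue, Wed — 4 of them qualify.
Total: 20 + 4 = 24.
Holidays: 2031-12-13 (Sat); 2031-12-16 (Tue); 2031-12-18 (Thu); 2031-12-25 (Thu); 2031-12-30 (Tue).
4 of the 5 holidays fall on weekdays; the rest are weekends and were already excluded.
Business days: 24 − 4 = 20.

20 business days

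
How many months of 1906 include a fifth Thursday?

4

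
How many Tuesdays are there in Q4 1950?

Oct 1, 1950 is a Sunday.
From Oct 1, 1950 to Dec 31, 1950 is 92 days inclusive.
92 = 7 × 13 + 1, so there are 13 full weeks plus 1 extra day.
Each full week contributes one Tuesday: 13 so far.
The 1 extra day is Sunday — none qualify.
Total: 13 + 0 = 13.

13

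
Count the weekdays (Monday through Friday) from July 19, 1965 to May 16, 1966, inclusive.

216 weekdays

July 19, 1965 is a Monday.
The range spans 302 days (inclusive of both endpoints).
302 = 7 × 43 + 1, so there are 43 full weeks plus 1 extra day.
Each full week contributes 5 weekdays (Mon–Fri): 43 × 5 = 215.
The 1 extra day is Monday — 1 of them qualifies.
Total: 215 + 1 = 216.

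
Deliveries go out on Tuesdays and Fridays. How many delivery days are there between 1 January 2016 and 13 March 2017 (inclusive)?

1 January 2016 is a Friday.
That's 438 days from start to end, counting both.
438 = 7 × 62 + 4, so there are 62 full weeks plus 4 extra days.
Each full week contributes 2 days from the set (Tue, Fri): 62 × 2 = 124.
The 4 extra days are Friday, Saturday, Sunday, Monday — 1 of them qualifies.
Total: 124 + 1 = 125.

125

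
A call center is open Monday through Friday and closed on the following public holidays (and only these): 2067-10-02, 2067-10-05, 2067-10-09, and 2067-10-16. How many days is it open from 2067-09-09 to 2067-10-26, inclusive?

2067-09-09 is a Friday.
From 2067-09-09 to 2067-10-26 is 48 days inclusive.
48 = 7 × 6 + 6, so there are 6 full weeks plus 6 extra days.
Each full week contributes 5 weekdays (Mon–Fri): 6 × 5 = 30.
The 6 extra days are Friday, Saturday, Sunday, Monday, Tuesday, Wednesday — 4 of them qualify.
Total: 30 + 4 = 34.
Holidays: 2067-10-02 (Sun); 2067-10-05 (Wed); 2067-10-09 (Sun); 2067-10-16 (Sun).
1 of the 4 holidays fall on weekdays; the rest are weekends and were already excluded.
Business days: 34 − 1 = 33.

33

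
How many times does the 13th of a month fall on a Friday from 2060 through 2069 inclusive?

18

Friday-the-13ths by year:
2060: Feb, Aug
2061: May
2062: Jan, Oct
2063: Apr, Jul
2064: Jun
2065: Feb, Mar, Nov
2066: Aug
2067: May
2068: Jan, Apr, Jul
2069: Sep, Dec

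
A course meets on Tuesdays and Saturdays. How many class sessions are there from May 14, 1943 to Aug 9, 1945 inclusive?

May 14, 1943 is a Friday.
The range spans 819 days (inclusive of both endpoints).
819 = 7 × 117, so the span is exactly 117 full weeks.
Each full week contributes 2 days from the set (Tue, Sat): 117 × 2 = 234.
Total: 234.

234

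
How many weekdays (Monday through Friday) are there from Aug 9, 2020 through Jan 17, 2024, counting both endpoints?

898

Aug 9, 2020 is a Sunday.
The range spans 1257 days (inclusive of both endpoints).
1257 = 7 × 179 + 4, so there are 179 full weeks plus 4 extra days.
Each full week contributes 5 weekdays (Mon–Fri): 179 × 5 = 895.
The 4 extra days are Sun, Mon, Tue, Wed — 3 of them qualify.
Total: 895 + 3 = 898.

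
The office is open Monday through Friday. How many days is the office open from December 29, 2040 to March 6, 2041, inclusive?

48

December 29, 2040 is a Saturday.
That's 68 days from start to end, counting both.
68 = 7 × 9 + 5, so there are 9 full weeks plus 5 extra days.
Each full week contributes 5 weekdays (Mon–Fri): 9 × 5 = 45.
The 5 extra days are Saturday, Sunday, Monday, Tuesday, Wednesday — 3 of them qualify.
Total: 45 + 3 = 48.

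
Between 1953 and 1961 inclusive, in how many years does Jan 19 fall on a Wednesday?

Day of week of January 19 in each year:
1953: Mon, 1954: Tue, 1955: Wed ✓, 1956: Thu, 1957: Sat, 1958: Sun, 1959: Mon, 1960: Tue, 1961: Thu
Wednesdays: 1955.

1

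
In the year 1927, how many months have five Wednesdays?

A month has five Wednesdays exactly when Wednesday falls within its first (length − 28) days.
Jan: 31 days, starts Sat → 5 of Sat, Sun, Mon
Feb: 28 days, starts Tue → 5 of (none)
Mar: 31 days, starts Tue → 5 of Tue, Wed, Thu ✓
Apr: 30 days, starts Fri → 5 of Fri, Sat
May: 31 days, starts Sun → 5 of Sun, Mon, Tue
Jun: 30 days, starts Wed → 5 of Wed, Thu ✓
Jul: 31 days, starts Fri → 5 of Fri, Sat, Sun
Aug: 31 days, starts Mon → 5 of Mon, Tue, Wed ✓
Sep: 30 days, starts Thu → 5 of Thu, Fri
Oct: 31 days, starts Sat → 5 of Sat, Sun, Mon
Nov: 30 days, starts Tue → 5 of Tue, Wed ✓
Dec: 31 days, starts Thu → 5 of Thu, Fri, Sat
Months with five Wednesdays: Mar, Jun, Aug, Nov.

4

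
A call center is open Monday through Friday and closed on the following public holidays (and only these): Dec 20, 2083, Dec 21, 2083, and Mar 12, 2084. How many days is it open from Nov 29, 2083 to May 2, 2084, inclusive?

110

Nov 29, 2083 is a Monday.
The range spans 156 days (inclusive of both endpoints).
156 = 7 × 22 + 2, so there are 22 full weeks plus 2 extra days.
Each full week contributes 5 weekdays (Mon–Fri): 22 × 5 = 110.
The 2 extra days are Monday, Tuesday — 2 of them qualify.
Total: 110 + 2 = 112.
Holidays: Dec 20, 2083 (Mon); Dec 21, 2083 (Tue); Mar 12, 2084 (Sun).
2 of the 3 holidays fall on weekdays; the rest are weekends and were already excluded.
Business days: 112 − 2 = 110.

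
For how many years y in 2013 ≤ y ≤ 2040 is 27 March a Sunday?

4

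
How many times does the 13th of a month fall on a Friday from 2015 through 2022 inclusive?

Friday-the-13ths by year:
2015: Feb, Mar, Nov
2016: May
2017: Jan, Oct
2018: Apr, Jul
2019: Sep, Dec
2020: Mar, Nov
2021: Aug
2022: May

14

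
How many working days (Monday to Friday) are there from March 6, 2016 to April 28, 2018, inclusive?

560 weekdays

March 6, 2016 is a Sunday.
That's 784 days from start to end, counting both.
784 = 7 × 112, so the span is exactly 112 full weeks.
Each full week contributes 5 weekdays (Mon–Fri): 112 × 5 = 560.
Total: 560.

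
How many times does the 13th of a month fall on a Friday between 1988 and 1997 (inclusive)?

Friday-the-13ths by year:
1988: May
1989: Jan, Oct
1990: Apr, Jul
1991: Sep, Dec
1992: Mar, Nov
1993: Aug
1994: May
1995: Jan, Oct
1996: Sep, Dec
1997: Jun

16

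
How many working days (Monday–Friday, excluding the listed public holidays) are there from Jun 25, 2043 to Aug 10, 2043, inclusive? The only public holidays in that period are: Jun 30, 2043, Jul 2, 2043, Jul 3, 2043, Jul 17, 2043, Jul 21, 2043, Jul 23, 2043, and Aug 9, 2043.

27

Jun 25, 2043 is a Thursday.
That's 47 days from start to end, counting both.
47 = 7 × 6 + 5, so there are 6 full weeks plus 5 extra days.
Each full week contributes 5 weekdays (Mon–Fri): 6 × 5 = 30.
The 5 extra days are Thu, Fri, Sat, Sun, Mon — 3 of them qualify.
Total: 30 + 3 = 33.
Holidays: Jun 30, 2043 (Tue); Jul 2, 2043 (Thu); Jul 3, 2043 (Fri); Jul 17, 2043 (Fri); Jul 21, 2043 (Tue); Jul 23, 2043 (Thu); Aug 9, 2043 (Sun).
6 of the 7 holidays fall on weekdays; the rest are weekends and were already excluded.
Business days: 33 − 6 = 27.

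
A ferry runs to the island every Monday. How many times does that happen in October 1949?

5

1949-10-01 is a Saturday.
From 1949-10-01 to 1949-10-31 is 31 days inclusive.
31 = 7 × 4 + 3, so there are 4 full weeks plus 3 extra days.
Each full week contributes one Monday: 4 so far.
The 3 extra days are Saturday, Sunday, Monday — 1 of them qualifies.
Total: 4 + 1 = 5.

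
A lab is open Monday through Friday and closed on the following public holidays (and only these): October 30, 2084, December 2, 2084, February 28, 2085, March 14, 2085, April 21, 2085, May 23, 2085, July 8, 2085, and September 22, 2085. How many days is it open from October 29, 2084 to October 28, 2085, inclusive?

256

October 29, 2084 is a Sunday.
That's 365 days from start to end, counting both.
365 = 7 × 52 + 1, so there are 52 full weeks plus 1 extra day.
Each full week contributes 5 weekdays (Mon–Fri): 52 × 5 = 260.
The 1 extra day is Sunday — none qualify.
Total: 260 + 0 = 260.
Holidays: October 30, 2084 (Mon); December 2, 2084 (Sat); February 28, 2085 (Wed); March 14, 2085 (Wed); April 21, 2085 (Sat); May 23, 2085 (Wed); July 8, 2085 (Sun); September 22, 2085 (Sat).
4 of the 8 holidays fall on weekdays; the rest are weekends and were already excluded.
Business days: 260 − 4 = 256.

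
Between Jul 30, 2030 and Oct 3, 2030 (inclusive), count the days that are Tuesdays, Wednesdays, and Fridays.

29

Jul 30, 2030 is a Tuesday.
The range spans 66 days (inclusive of both endpoints).
66 = 7 × 9 + 3, so there are 9 full weeks plus 3 extra days.
Each full week contributes 3 days from the set (Tue, Wed, Fri): 9 × 3 = 27.
The 3 extra days are Tue, Wed, Thu — 2 of them qualify.
Total: 27 + 2 = 29.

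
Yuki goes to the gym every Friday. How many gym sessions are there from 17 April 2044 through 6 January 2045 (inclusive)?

17 April 2044 is a Sunday.
The range spans 265 days (inclusive of both endpoints).
265 = 7 × 37 + 6, so there are 37 full weeks plus 6 extra days.
Each full week contributes one Friday: 37 so far.
The 6 extra days are Sun, Mon, Tue, Wed, Thu, Fri — 1 of them qualifies.
Total: 37 + 1 = 38.

38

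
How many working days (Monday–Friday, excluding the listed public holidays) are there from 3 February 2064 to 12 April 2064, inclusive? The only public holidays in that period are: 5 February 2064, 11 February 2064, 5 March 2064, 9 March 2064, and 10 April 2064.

46 working days

3 February 2064 is a Sunday.
The range spans 70 days (inclusive of both endpoints).
70 = 7 × 10, so the span is exactly 10 full weeks.
Each full week contributes 5 weekdays (Mon–Fri): 10 × 5 = 50.
Holidays: 5 February 2064 (Tue); 11 February 2064 (Mon); 5 March 2064 (Wed); 9 March 2064 (Sun); 10 April 2064 (Thu).
4 of the 5 holidays fall on weekdays; the rest are weekends and were already excluded.
Business days: 50 − 4 = 46.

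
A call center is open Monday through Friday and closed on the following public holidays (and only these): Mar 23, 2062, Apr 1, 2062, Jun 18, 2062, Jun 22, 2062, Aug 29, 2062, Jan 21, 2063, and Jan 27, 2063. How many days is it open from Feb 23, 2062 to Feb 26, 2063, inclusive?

260

Feb 23, 2062 is a Thursday.
From Feb 23, 2062 to Feb 26, 2063 is 369 days inclusive.
369 = 7 × 52 + 5, so there are 52 full weeks plus 5 extra days.
Each full week contributes 5 weekdays (Mon–Fri): 52 × 5 = 260.
The 5 extra days are Thu, Fri, Sat, Sun, Mon — 3 of them qualify.
Total: 260 + 3 = 263.
Holidays: Mar 23, 2062 (Thu); Apr 1, 2062 (Sat); Jun 18, 2062 (Sun); Jun 22, 2062 (Thu); Aug 29, 2062 (Tue); Jan 21, 2063 (Sun); Jan 27, 2063 (Sat).
3 of the 7 holidays fall on weekdays; the rest are weekends and were already excluded.
Business days: 263 − 3 = 260.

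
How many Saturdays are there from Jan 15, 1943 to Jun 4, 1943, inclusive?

20

Jan 15, 1943 is a Friday.
The range spans 141 days (inclusive of both endpoints).
141 = 7 × 20 + 1, so there are 20 full weeks plus 1 extra day.
Each full week contributes one Saturday: 20 so far.
The 1 extra day is Fri — none qualify.
Total: 20 + 0 = 20.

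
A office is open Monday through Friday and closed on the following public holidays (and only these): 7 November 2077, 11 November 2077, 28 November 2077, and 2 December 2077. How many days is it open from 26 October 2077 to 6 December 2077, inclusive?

26 October 2077 is a Tuesday.
The range spans 42 days (inclusive of both endpoints).
42 = 7 × 6, so the span is exactly 6 full weeks.
Each full week contributes 5 weekdays (Mon–Fri): 6 × 5 = 30.
Holidays: 7 November 2077 (Sun); 11 November 2077 (Thu); 28 November 2077 (Sun); 2 December 2077 (Thu).
2 of the 4 holidays fall on weekdays; the rest are weekends and were already excluded.
Business days: 30 − 2 = 28.

28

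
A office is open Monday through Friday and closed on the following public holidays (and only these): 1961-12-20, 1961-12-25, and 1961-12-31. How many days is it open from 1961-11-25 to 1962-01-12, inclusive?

33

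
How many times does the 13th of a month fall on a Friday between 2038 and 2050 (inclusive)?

22

Friday-the-13ths by year:
2038: Aug
2039: May
2040: Jan, Apr, Jul
2041: Sep, Dec
2042: Jun
2043: Feb, Mar, Nov
2044: May
2045: Jan, Oct
2046: Apr, Jul
2047: Sep, Dec
2048: Mar, Nov
2049: Aug
2050: May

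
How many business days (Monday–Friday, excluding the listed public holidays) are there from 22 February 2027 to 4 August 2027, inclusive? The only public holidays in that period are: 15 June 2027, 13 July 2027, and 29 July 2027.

22 February 2027 is a Monday.
That's 164 days from start to end, counting both.
164 = 7 × 23 + 3, so there are 23 full weeks plus 3 extra days.
Each full week contributes 5 weekdays (Mon–Fri): 23 × 5 = 115.
The 3 extra days are Mon, Tue, Wed — 3 of them qualify.
Total: 115 + 3 = 118.
Holidays: 15 June 2027 (Tue); 13 July 2027 (Tue); 29 July 2027 (Thu).
All 3 holidays fall on weekdays, so subtract 3.
Business days: 118 − 3 = 115.

115 business days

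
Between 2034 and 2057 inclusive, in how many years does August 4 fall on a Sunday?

3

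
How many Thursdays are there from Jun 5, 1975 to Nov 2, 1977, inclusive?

Jun 5, 1975 is a Thursday.
From Jun 5, 1975 to Nov 2, 1977 is 882 days inclusive.
882 = 7 × 126, so the span is exactly 126 full weeks.
Each full week contributes one Thursday: 126 so far.
Total: 126.

126 Thursdays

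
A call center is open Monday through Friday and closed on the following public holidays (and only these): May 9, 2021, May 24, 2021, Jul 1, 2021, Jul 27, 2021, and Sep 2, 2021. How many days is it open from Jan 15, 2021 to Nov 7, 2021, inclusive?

207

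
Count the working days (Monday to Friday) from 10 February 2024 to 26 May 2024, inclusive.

10 February 2024 is a Saturday.
From 10 February 2024 to 26 May 2024 is 107 days inclusive.
107 = 7 × 15 + 2, so there are 15 full weeks plus 2 extra days.
Each full week contributes 5 weekdays (Mon–Fri): 15 × 5 = 75.
The 2 extra days are Sat, Sun — none qualify.
Total: 75 + 0 = 75.

75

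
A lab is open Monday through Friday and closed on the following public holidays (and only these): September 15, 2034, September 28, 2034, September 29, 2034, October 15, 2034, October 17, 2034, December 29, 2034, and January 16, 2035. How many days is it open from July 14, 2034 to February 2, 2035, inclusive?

July 14, 2034 is a Friday.
From July 14, 2034 to February 2, 2035 is 204 days inclusive.
204 = 7 × 29 + 1, so there are 29 full weeks plus 1 extra day.
Each full week contributes 5 weekdays (Mon–Fri): 29 × 5 = 145.
The 1 extra day is Friday — 1 of them qualifies.
Total: 145 + 1 = 146.
Holidays: September 15, 2034 (Fri); September 28, 2034 (Thu); September 29, 2034 (Fri); October 15, 2034 (Sun); October 17, 2034 (Tue); December 29, 2034 (Fri); January 16, 2035 (Tue).
6 of the 7 holidays fall on weekdays; the rest are weekends and were already excluded.
Business days: 146 − 6 = 140.

140 business days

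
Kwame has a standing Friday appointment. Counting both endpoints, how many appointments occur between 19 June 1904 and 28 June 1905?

53

19 June 1904 is a Sunday.
The range spans 375 days (inclusive of both endpoints).
375 = 7 × 53 + 4, so there are 53 full weeks plus 4 extra days.
Each full week contributes one Friday: 53 so far.
The 4 extra days are Sun, Mon, Tue, Wed — none qualify.
Total: 53 + 0 = 53.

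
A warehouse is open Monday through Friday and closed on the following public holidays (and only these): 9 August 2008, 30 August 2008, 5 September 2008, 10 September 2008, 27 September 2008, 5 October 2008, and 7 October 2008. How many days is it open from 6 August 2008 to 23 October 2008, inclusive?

6 August 2008 is a Wednesday.
The range spans 79 days (inclusive of both endpoints).
79 = 7 × 11 + 2, so there are 11 full weeks plus 2 extra days.
Each full week contributes 5 weekdays (Mon–Fri): 11 × 5 = 55.
The 2 extra days are Wednesday, Thursday — 2 of them qualify.
Total: 55 + 2 = 57.
Holidays: 9 August 2008 (Sat); 30 August 2008 (Sat); 5 September 2008 (Fri); 10 September 2008 (Wed); 27 September 2008 (Sat); 5 October 2008 (Sun); 7 October 2008 (Tue).
3 of the 7 holidays fall on weekdays; the rest are weekends and were already excluded.
Business days: 57 − 3 = 54.

54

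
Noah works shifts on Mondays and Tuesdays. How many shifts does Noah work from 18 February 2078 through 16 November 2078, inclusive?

78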